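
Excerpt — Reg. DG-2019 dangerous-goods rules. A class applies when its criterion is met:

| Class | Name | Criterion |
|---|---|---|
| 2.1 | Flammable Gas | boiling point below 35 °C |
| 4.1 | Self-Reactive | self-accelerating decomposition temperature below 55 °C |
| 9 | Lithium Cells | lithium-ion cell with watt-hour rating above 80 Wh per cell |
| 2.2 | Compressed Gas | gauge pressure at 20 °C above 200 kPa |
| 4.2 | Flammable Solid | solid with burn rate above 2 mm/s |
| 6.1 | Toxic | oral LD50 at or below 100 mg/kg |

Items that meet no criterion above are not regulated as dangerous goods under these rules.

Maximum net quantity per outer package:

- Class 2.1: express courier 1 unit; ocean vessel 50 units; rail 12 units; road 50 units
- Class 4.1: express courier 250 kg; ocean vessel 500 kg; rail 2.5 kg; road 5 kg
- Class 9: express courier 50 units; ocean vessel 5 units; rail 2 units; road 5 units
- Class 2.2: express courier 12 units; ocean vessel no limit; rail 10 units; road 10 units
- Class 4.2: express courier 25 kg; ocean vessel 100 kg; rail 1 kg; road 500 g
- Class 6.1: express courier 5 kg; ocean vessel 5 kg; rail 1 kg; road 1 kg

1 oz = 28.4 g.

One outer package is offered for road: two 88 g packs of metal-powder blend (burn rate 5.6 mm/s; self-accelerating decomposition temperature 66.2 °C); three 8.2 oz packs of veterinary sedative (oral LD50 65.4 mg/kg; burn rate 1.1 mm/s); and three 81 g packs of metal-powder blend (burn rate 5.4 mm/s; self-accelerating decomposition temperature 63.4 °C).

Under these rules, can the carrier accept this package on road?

Yes

Burn rate 5.6 mm/s meets the Class 4.2 criterion (Flammable Solid), so the metal-powder blend is Class 4.2.
With oral LD50 65.4 mg/kg (≤ 100 mg/kg), the veterinary sedative falls in Class 6.1.
Metal-powder blend: burn rate 5.4 mm/s > 2 mm/s → Class 4.2 (Flammable Solid).
Total Class 4.2: (two 88 g packs = 176 g) + (three 81 g packs = 243 g) = 419 g.
419 g ≤ 500 g (road limit, Class 4.2) — within limit.
Class 6.1 quantity: three 8.2 oz packs = 698.64 g.
That is within the Class 6.1 road limit of 1 kg.
Every hazard class is within its road limit and no segregation rule is violated.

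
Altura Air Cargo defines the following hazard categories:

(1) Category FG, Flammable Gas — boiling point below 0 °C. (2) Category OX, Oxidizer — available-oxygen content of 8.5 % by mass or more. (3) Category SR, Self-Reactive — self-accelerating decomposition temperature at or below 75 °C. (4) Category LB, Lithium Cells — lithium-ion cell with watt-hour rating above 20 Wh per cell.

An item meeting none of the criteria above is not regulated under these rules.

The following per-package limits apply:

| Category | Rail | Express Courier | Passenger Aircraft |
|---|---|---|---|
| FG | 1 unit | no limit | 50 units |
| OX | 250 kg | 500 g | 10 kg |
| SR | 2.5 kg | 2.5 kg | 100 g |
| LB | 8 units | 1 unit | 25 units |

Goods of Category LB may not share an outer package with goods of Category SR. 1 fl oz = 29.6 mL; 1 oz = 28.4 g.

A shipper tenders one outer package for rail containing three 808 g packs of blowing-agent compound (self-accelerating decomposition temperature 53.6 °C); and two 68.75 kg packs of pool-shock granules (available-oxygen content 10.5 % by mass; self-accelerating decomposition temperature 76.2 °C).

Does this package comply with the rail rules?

Yes

Blowing-agent compound: self-accelerating decomposition temperature 53.6 °C ≤ 75 °C → Category SR (Self-Reactive).
Available-oxygen content 10.5 % by mass meets the Category OX criterion (Oxidizer), so the pool-shock granules are Category OX.
Category OX quantity: two 68.75 kg packs = 137.5 kg.
137.5 kg ≤ 250 kg (rail limit, Category OX) — within limit.
Category SR quantity: three 808 g packs = 2.424 kg.
2.424 kg ≤ 2.5 kg (rail limit, Category SR) — within limit.
The segregation rule (Category LB with Category SR) does not apply to Category OX with Category SR.
Every hazard category is within its rail limit and no segregation rule is violated.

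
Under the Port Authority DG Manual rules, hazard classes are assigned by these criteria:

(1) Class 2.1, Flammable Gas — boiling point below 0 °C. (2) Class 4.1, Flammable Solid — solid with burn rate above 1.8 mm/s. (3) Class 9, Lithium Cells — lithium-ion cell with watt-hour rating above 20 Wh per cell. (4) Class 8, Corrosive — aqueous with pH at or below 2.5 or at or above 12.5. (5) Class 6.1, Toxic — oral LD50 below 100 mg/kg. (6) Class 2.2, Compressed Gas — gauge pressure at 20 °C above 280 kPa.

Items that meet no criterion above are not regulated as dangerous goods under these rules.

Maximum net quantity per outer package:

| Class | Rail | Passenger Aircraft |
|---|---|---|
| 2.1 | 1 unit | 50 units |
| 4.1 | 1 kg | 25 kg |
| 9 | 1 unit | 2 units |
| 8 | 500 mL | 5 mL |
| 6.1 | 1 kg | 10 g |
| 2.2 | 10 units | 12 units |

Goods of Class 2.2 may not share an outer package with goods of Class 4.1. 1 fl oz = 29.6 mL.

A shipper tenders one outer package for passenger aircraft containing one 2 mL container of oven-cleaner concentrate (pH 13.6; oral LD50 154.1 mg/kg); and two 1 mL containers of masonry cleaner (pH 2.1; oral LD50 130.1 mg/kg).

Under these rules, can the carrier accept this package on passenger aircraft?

Oven-cleaner concentrate: pH 13.6 ≥ 12.5 → Class 8 (Corrosive).
The masonry cleaner has pH 2.1, which is ≤ 2.5, so it is Class 8 (Corrosive).
Class 8 net quantity: 2 mL + (two 1 mL containers = 2 mL) = 4 mL.
4 mL ≤ 5 mL (passenger aircraft limit, Class 8) — within limit.

Yes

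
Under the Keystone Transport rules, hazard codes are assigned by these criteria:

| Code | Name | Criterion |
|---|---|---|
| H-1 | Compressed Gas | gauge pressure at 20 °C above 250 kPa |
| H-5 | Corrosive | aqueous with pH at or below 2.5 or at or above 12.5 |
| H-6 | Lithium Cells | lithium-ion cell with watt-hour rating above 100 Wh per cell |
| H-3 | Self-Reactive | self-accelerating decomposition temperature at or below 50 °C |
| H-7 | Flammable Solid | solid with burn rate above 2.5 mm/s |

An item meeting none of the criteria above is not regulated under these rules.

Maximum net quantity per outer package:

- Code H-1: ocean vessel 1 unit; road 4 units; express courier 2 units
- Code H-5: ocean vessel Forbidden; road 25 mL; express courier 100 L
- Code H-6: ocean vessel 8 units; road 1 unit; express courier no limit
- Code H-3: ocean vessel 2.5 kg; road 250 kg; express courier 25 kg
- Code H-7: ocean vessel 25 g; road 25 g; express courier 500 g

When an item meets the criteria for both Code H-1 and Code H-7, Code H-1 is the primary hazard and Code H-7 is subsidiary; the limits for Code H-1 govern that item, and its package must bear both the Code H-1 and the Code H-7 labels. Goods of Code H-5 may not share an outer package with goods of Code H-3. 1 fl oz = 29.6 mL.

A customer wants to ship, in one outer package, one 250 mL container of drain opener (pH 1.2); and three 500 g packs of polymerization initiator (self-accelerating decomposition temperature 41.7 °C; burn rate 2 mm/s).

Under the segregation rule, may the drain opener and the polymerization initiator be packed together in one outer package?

Drain opener: pH 1.2 ≤ 2.5 → Code H-5 (Corrosive).
Self-accelerating decomposition temperature 41.7 °C meets the Code H-3 criterion (Self-Reactive), so the polymerization initiator is Code H-3.
Code H-5 and Code H-3 may not share an outer package.

No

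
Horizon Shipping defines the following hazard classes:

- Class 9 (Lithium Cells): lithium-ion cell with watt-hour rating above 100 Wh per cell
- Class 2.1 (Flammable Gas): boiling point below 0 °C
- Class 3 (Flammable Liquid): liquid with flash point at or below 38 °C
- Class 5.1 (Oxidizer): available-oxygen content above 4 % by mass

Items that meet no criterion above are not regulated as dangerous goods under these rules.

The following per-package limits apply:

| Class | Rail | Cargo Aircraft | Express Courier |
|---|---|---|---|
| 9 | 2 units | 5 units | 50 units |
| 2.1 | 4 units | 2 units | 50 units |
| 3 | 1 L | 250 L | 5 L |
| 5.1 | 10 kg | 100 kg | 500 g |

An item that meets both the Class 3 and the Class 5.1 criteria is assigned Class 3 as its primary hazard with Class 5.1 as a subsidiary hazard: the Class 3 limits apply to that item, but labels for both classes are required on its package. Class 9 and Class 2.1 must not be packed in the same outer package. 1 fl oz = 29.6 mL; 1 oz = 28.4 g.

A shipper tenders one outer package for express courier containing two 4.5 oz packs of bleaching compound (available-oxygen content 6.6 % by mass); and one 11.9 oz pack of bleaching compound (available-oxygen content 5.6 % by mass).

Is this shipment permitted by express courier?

No

Available-oxygen content 6.6 % by mass meets the Class 5.1 criterion (Oxidizer), so the bleaching compound is Class 5.1.
Bleaching compound: available-oxygen content 5.6 % by mass > 4 % by mass → Class 5.1 (Oxidizer).
Total Class 5.1: (two 4.5 oz packs = 255.6 g) + (one 11.9 oz pack = 337.96 g) = 593.56 g.
That exceeds the Class 5.1 express courier limit of 500 g.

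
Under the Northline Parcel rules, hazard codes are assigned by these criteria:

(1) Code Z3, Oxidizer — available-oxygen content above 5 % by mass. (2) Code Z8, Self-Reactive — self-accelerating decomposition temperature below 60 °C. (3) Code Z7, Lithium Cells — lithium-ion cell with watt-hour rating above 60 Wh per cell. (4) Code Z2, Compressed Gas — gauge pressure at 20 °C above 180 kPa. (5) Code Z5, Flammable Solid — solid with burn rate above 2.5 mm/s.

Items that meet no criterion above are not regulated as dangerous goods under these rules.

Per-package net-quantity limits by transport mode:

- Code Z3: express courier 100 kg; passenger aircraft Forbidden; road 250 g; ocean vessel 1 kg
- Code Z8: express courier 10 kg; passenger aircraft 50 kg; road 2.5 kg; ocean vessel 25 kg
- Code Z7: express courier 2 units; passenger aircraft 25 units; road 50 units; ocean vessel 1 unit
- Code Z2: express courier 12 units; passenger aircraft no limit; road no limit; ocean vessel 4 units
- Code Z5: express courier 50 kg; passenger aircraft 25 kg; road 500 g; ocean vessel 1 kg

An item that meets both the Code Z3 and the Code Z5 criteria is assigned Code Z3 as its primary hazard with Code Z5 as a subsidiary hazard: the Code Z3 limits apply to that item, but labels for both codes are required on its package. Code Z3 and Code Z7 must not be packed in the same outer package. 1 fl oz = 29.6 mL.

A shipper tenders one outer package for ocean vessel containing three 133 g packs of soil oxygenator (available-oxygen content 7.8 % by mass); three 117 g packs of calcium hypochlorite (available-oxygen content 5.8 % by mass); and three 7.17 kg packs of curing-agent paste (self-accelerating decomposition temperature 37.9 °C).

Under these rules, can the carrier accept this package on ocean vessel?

Yes

Soil oxygenator: available-oxygen content 7.8 % by mass > 5 % by mass → Code Z3 (Oxidizer).
With available-oxygen content 5.8 % by mass (> 5 % by mass), the calcium hypochlorite falls in Code Z3.
The curing-agent paste has self-accelerating decomposition temperature 37.9 °C, which is < 60 °C, so it is Code Z8 (Self-Reactive).
Total Code Z3: (three 133 g packs = 399 g) + (three 117 g packs = 351 g) = 750 g.
750 g is within the ocean vessel limit of 1 kg for Code Z3.
Code Z8 quantity: three 7.17 kg packs = 21.51 kg.
21.51 kg is within the ocean vessel limit of 25 kg for Code Z8.
The segregation rule (Code Z3 with Code Z7) does not apply to Code Z3 with Code Z8.
Every hazard code is within its ocean vessel limit and no segregation rule is violated.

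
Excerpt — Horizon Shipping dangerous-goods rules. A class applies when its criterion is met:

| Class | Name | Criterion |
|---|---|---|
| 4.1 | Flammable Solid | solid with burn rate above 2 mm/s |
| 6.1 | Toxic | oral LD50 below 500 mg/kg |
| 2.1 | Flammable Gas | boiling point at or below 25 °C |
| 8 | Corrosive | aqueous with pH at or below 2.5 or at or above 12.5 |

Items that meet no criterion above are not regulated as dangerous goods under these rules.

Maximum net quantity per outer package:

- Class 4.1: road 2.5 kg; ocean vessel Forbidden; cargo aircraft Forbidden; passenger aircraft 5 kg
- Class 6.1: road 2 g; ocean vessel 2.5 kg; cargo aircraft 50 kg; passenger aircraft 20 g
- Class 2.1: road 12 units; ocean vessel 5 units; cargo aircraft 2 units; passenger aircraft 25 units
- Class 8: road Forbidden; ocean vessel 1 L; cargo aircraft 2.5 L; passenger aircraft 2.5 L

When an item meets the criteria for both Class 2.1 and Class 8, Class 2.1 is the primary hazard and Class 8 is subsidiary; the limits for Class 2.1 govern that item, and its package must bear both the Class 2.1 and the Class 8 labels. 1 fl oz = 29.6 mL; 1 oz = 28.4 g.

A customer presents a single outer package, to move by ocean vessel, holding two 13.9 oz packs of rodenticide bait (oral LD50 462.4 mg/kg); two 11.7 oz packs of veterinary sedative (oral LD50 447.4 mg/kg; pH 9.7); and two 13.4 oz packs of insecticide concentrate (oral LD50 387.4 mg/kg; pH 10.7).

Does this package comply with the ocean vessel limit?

Yes

The rodenticide bait has oral LD50 462.4 mg/kg, which is < 500 mg/kg, so it is Class 6.1 (Toxic).
Veterinary sedative: oral LD50 447.4 mg/kg < 500 mg/kg → Class 6.1 (Toxic).
With oral LD50 387.4 mg/kg (< 500 mg/kg), the insecticide concentrate falls in Class 6.1.
Total Class 6.1: (two 13.9 oz packs = 789.52 g) + (two 11.7 oz packs = 664.56 g) + (two 13.4 oz packs = 761.12 g) = 2215.2 g.
That is within the Class 6.1 ocean vessel limit of 2.5 kg.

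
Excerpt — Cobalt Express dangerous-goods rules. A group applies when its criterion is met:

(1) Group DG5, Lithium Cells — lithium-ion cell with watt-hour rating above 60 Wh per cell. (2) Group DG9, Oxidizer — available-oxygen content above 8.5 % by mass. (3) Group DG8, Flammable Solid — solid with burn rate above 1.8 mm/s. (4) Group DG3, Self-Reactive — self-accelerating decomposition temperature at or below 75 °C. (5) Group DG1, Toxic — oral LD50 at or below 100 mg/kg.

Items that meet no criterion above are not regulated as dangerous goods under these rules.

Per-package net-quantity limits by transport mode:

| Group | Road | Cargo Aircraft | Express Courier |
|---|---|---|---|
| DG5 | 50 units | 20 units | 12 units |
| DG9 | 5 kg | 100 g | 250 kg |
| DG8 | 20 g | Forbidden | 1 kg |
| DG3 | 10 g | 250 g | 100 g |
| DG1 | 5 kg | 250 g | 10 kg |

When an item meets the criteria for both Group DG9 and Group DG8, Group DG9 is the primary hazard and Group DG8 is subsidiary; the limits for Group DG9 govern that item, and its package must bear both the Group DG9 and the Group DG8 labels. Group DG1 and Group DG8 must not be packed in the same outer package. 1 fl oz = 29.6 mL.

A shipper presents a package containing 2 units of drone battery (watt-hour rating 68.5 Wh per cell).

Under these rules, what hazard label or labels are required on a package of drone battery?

The drone battery has watt-hour rating 68.5 Wh per cell, which is > 60 Wh per cell, so it is Group DG5 (Lithium Cells).
Only the Group DG5 label is required.

Group DG5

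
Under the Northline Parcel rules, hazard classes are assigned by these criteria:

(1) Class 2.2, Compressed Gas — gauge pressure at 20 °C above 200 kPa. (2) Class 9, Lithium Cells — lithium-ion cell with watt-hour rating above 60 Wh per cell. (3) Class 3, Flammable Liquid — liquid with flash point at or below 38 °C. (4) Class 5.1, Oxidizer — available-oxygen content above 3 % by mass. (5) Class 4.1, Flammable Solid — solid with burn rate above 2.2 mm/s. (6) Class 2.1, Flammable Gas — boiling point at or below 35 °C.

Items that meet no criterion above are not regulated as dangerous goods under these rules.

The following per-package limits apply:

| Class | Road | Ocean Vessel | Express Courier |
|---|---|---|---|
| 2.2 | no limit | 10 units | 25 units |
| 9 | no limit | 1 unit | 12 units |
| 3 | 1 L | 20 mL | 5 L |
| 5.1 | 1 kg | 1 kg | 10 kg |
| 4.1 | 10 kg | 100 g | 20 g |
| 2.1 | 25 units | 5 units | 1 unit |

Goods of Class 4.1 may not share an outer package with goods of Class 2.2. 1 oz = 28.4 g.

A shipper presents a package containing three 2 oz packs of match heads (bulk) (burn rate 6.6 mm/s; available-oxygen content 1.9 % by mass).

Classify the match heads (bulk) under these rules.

Class 4.1

With burn rate 6.6 mm/s (> 2.2 mm/s), the match heads (bulk) fall in Class 4.1.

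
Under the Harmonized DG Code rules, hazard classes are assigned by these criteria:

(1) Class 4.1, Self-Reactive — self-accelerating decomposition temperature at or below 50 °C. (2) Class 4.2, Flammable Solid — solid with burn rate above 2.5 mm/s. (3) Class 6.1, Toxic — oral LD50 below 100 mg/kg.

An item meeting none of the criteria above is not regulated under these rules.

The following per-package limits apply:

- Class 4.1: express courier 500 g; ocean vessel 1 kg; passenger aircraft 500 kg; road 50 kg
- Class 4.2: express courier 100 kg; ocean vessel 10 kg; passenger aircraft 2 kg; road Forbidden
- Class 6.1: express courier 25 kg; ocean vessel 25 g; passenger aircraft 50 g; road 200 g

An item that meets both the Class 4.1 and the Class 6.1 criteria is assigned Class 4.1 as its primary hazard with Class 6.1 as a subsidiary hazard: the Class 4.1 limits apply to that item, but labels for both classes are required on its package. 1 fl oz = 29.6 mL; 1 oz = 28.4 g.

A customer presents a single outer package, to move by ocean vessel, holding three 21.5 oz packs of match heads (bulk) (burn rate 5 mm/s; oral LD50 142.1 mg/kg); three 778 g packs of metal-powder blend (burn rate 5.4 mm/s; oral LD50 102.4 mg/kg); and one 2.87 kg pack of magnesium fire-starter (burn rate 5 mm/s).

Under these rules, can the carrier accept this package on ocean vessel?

Yes

With burn rate 5 mm/s (> 2.5 mm/s), the match heads (bulk) fall in Class 4.2.
With burn rate 5.4 mm/s (> 2.5 mm/s), the metal-powder blend falls in Class 4.2.
With burn rate 5 mm/s (> 2.5 mm/s), the magnesium fire-starter falls in Class 4.2.
Total Class 4.2: (three 21.5 oz packs = 1831.8 g) + (three 778 g packs = 2.334 kg) + 2.87 kg = 7035.8 g.
That is within the Class 4.2 ocean vessel limit of 10 kg.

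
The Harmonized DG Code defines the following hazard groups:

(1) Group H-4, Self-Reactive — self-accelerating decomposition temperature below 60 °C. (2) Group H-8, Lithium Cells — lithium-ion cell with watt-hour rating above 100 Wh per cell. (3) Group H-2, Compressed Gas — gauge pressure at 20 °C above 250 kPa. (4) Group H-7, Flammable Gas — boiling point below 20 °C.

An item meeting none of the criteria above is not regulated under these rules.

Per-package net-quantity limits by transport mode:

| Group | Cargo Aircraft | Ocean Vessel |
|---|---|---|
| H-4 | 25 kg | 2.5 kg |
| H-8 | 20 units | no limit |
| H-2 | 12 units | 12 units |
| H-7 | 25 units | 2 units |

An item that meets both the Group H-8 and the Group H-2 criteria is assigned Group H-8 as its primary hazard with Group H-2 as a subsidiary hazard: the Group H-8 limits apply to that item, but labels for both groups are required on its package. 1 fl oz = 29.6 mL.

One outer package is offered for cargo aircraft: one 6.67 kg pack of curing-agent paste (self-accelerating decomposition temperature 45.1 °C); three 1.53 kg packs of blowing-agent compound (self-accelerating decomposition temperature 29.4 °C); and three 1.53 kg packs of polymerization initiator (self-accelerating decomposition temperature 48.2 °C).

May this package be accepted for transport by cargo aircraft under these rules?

With self-accelerating decomposition temperature 45.1 °C (< 60 °C), the curing-agent paste falls in Group H-4.
The blowing-agent compound has self-accelerating decomposition temperature 29.4 °C, which is < 60 °C, so it is Group H-4 (Self-Reactive).
Polymerization initiator: self-accelerating decomposition temperature 48.2 °C < 60 °C → Group H-4 (Self-Reactive).
Group H-4 net quantity: 6.67 kg + (three 1.53 kg packs = 4.59 kg) + (three 1.53 kg packs = 4.59 kg) = 15.85 kg.
15.85 kg is within the cargo aircraft limit of 25 kg for Group H-4.

Yes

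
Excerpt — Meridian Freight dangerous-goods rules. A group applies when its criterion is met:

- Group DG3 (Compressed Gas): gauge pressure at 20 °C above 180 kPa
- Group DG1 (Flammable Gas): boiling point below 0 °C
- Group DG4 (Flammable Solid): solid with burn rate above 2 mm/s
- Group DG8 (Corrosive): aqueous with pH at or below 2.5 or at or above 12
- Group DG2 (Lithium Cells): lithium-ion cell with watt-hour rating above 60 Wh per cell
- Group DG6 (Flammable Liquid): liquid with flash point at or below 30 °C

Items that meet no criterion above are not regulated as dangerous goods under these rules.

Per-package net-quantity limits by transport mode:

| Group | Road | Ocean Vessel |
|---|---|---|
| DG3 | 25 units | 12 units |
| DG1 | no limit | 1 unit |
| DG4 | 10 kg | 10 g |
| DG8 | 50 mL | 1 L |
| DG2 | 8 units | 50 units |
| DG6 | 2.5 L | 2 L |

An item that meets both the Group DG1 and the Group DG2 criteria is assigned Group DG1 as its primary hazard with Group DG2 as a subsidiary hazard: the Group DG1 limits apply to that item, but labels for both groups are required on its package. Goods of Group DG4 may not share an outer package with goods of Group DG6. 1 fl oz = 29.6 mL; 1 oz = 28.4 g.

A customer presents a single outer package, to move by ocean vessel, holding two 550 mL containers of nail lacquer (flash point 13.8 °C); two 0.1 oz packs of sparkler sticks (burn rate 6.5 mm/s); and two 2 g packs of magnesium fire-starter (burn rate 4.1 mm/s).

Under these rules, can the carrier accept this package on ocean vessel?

No

The nail lacquer has flash point 13.8 °C, which is ≤ 30 °C, so it is Group DG6 (Flammable Liquid).
The sparkler sticks have burn rate 6.5 mm/s, which is > 2 mm/s, so they are Group DG4 (Flammable Solid).
Magnesium fire-starter: burn rate 4.1 mm/s > 2 mm/s → Group DG4 (Flammable Solid).
Group DG4 net quantity: (two 0.1 oz packs = 5.68 g) + (two 2 g packs = 4 g) = 9.68 g.
9.68 g is within the ocean vessel limit of 10 g for Group DG4.
Group DG6 quantity: two 550 mL containers = 1.1 L.
1.1 L is within the ocean vessel limit of 2 L for Group DG6.
Group DG4 and Group DG6 may not share an outer package.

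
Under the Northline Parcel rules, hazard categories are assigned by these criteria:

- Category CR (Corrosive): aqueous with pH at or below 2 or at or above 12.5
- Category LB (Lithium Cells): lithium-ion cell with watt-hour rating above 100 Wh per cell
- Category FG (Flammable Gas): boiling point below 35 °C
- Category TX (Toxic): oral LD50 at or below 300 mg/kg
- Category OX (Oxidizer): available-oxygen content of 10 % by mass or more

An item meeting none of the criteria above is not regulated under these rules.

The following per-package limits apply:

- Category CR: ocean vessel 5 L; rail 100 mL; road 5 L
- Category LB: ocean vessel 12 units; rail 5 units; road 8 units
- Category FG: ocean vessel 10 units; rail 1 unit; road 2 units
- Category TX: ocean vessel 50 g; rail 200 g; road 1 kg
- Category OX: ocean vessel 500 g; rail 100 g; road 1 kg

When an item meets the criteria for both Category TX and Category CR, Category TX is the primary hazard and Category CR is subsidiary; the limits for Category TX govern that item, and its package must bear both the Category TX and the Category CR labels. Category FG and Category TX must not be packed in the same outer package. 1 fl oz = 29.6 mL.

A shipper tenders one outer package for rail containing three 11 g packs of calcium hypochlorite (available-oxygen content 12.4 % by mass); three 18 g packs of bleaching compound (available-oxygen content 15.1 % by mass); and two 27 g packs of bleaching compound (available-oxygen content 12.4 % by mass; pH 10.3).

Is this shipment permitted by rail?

No

The calcium hypochlorite has available-oxygen content 12.4 % by mass, which is ≥ 10 % by mass, so it is Category OX (Oxidizer).
With available-oxygen content 15.1 % by mass (≥ 10 % by mass), the bleaching compound falls in Category OX.
With available-oxygen content 12.4 % by mass (≥ 10 % by mass), the bleaching compound falls in Category OX.
Total Category OX: (three 11 g packs = 33 g) + (three 18 g packs = 54 g) + (two 27 g packs = 54 g) = 141 g.
141 g > 100 g (rail limit, Category OX) — over the limit.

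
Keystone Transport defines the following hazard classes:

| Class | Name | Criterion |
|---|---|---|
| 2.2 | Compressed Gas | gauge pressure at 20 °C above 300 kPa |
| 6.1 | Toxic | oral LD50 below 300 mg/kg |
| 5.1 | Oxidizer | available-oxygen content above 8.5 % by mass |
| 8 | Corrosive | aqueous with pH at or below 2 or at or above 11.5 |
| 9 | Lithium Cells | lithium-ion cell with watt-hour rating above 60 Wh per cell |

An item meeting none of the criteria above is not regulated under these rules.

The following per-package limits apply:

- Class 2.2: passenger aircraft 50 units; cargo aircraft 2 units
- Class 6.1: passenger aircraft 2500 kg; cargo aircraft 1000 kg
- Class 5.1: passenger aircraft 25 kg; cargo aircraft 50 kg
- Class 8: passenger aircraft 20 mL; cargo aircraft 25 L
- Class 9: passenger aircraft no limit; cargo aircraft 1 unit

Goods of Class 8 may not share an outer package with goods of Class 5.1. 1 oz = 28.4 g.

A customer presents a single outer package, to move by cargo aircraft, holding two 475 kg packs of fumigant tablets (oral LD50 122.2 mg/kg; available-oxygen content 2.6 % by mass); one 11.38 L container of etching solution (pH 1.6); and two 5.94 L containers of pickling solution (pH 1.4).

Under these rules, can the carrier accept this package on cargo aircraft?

With oral LD50 122.2 mg/kg (< 300 mg/kg), the fumigant tablets fall in Class 6.1.
With pH 1.6 (≤ 2), the etching solution falls in Class 8.
Pickling solution: pH 1.4 ≤ 2 → Class 8 (Corrosive).
Total Class 8: 11.38 L + (two 5.94 L containers = 11.88 L) = 23.26 L.
23.26 L ≤ 25 L (cargo aircraft limit, Class 8) — within limit.
Class 6.1 quantity: two 475 kg packs = 950 kg.
950 kg is within the cargo aircraft limit of 1000 kg for Class 6.1.
The segregation rule (Class 8 with Class 5.1) does not apply to Class 8 with Class 6.1.
Every hazard class is within its cargo aircraft limit and no segregation rule is violated.

Yes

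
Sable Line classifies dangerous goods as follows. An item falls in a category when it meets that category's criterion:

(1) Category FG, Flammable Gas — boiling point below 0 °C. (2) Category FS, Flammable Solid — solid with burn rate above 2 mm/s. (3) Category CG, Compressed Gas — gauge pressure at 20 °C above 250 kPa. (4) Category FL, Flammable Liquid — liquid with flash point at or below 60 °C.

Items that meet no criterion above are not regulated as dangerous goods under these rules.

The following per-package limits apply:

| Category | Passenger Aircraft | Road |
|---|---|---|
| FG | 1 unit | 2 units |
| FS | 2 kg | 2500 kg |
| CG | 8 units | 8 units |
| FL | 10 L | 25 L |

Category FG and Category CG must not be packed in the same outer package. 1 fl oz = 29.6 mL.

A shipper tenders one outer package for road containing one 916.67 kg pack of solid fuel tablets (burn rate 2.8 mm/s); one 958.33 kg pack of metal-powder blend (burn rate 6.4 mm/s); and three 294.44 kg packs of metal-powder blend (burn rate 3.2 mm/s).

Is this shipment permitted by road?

The solid fuel tablets have burn rate 2.8 mm/s, which is > 2 mm/s, so they are Category FS (Flammable Solid).
The metal-powder blend has burn rate 6.4 mm/s, which is > 2 mm/s, so it is Category FS (Flammable Solid).
With burn rate 3.2 mm/s (> 2 mm/s), the metal-powder blend falls in Category FS.
Total Category FS: 916.67 kg + 958.33 kg + (three 294.44 kg packs = 883.32 kg) = 2758.32 kg.
2758.32 kg exceeds the road limit of 2500 kg for Category FS.

No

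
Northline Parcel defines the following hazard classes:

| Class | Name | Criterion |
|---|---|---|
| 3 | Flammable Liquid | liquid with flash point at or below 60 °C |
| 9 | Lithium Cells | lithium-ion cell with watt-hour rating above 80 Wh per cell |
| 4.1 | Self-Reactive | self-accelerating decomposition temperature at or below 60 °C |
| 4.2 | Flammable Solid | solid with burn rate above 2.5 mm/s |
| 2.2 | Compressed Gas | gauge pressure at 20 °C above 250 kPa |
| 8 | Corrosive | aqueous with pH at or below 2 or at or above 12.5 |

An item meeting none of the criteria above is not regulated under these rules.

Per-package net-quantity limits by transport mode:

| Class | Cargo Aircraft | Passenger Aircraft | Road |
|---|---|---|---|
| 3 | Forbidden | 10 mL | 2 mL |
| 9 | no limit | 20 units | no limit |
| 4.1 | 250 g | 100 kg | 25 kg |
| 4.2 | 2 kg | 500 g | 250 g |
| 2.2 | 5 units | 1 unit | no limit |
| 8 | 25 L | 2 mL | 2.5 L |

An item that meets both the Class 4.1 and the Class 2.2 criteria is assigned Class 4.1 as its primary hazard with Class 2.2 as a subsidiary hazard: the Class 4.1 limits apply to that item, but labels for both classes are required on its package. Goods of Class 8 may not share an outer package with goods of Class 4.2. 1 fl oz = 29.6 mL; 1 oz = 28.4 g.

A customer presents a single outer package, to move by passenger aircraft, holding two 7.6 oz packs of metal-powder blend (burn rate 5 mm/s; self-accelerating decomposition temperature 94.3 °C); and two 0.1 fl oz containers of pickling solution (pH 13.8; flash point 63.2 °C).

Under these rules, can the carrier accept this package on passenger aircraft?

The metal-powder blend has burn rate 5 mm/s, which is > 2.5 mm/s, so it is Class 4.2 (Flammable Solid).
The pickling solution has pH 13.8, which is ≥ 12.5, so it is Class 8 (Corrosive).
Class 8 quantity: two 0.1 fl oz containers = 5.92 mL.
5.92 mL exceeds the passenger aircraft limit of 2 mL for Class 8.
Class 4.2 quantity: two 7.6 oz packs = 431.68 g.
That is within the Class 4.2 passenger aircraft limit of 500 g.
Class 8 and Class 4.2 may not share an outer package.

No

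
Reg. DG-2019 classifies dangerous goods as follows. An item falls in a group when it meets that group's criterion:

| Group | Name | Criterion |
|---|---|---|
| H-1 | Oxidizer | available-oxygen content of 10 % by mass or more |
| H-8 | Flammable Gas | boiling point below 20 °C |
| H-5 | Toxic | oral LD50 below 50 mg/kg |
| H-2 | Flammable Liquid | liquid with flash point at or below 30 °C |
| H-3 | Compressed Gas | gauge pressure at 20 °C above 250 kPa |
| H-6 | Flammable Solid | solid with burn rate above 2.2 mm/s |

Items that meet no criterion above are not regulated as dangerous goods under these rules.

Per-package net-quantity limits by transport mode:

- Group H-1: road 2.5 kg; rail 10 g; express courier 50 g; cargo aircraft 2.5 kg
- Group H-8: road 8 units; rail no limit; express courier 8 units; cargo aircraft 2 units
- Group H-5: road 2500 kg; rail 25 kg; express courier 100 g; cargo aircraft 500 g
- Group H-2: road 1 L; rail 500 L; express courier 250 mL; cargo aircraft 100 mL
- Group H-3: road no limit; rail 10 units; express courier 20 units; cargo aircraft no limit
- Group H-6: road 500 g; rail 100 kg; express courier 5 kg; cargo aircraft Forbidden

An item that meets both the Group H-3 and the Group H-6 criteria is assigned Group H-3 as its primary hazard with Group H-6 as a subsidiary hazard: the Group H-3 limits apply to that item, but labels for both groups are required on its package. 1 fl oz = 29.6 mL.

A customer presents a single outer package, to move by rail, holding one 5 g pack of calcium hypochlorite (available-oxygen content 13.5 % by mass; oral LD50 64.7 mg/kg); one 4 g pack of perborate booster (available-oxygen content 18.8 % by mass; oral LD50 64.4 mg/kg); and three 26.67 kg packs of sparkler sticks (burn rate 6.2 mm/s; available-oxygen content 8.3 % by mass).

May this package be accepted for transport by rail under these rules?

Yes

Calcium hypochlorite: available-oxygen content 13.5 % by mass ≥ 10 % by mass → Group H-1 (Oxidizer).
Available-oxygen content 18.8 % by mass meets the Group H-1 criterion (Oxidizer), so the perborate booster is Group H-1.
Sparkler sticks: burn rate 6.2 mm/s > 2.2 mm/s → Group H-6 (Flammable Solid).
Total Group H-1: 5 g + 4 g = 9 g.
That is within the Group H-1 rail limit of 10 g.
Group H-6 quantity: three 26.67 kg packs = 80.01 kg.
That is within the Group H-6 rail limit of 100 kg.
Every hazard group is within its rail limit and no segregation rule is violated.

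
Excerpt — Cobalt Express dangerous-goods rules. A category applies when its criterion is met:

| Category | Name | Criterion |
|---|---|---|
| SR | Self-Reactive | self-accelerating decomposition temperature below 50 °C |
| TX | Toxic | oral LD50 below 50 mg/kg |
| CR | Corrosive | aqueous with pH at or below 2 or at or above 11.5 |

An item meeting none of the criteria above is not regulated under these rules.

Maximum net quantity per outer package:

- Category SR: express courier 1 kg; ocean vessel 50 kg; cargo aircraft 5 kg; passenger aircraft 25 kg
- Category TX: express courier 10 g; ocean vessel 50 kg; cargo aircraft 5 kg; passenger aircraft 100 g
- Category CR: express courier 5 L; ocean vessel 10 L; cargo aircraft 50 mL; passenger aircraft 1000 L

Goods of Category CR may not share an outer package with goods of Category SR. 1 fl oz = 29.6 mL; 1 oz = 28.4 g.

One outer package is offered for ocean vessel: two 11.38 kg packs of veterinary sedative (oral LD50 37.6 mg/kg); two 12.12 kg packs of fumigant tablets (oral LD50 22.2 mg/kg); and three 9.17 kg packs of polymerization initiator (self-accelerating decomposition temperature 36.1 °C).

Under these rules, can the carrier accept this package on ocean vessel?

Veterinary sedative: oral LD50 37.6 mg/kg < 50 mg/kg → Category TX (Toxic).
Oral LD50 22.2 mg/kg meets the Category TX criterion (Toxic), so the fumigant tablets are Category TX.
With self-accelerating decomposition temperature 36.1 °C (< 50 °C), the polymerization initiator falls in Category SR.
Total Category TX: (two 11.38 kg packs = 22.76 kg) + (two 12.12 kg packs = 24.24 kg) = 47 kg.
47 kg is within the ocean vessel limit of 50 kg for Category TX.
Category SR quantity: three 9.17 kg packs = 27.51 kg.
27.51 kg is within the ocean vessel limit of 50 kg for Category SR.
The segregation rule (Category CR with Category SR) does not apply to Category TX with Category SR.
Every hazard category is within its ocean vessel limit and no segregation rule is violated.

Yes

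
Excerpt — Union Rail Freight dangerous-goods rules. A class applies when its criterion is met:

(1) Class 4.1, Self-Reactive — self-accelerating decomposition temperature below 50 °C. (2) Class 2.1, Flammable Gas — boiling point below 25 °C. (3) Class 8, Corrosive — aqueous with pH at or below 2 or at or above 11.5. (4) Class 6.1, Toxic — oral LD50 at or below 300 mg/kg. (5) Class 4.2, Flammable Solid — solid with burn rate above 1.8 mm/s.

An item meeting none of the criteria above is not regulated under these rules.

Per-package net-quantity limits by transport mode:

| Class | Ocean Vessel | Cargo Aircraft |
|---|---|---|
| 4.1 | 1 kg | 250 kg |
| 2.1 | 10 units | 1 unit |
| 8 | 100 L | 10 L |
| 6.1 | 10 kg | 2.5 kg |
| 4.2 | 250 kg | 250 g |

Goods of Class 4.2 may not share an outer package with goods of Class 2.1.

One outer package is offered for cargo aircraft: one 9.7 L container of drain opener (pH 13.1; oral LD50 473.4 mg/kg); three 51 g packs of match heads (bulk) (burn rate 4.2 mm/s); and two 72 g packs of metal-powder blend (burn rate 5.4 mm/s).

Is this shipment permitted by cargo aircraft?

No

pH 13.1 meets the Class 8 criterion (Corrosive), so the drain opener is Class 8.
With burn rate 4.2 mm/s (> 1.8 mm/s), the match heads (bulk) fall in Class 4.2.
With burn rate 5.4 mm/s (> 1.8 mm/s), the metal-powder blend falls in Class 4.2.
Total Class 4.2: (three 51 g packs = 153 g) + (two 72 g packs = 144 g) = 297 g.
That exceeds the Class 4.2 cargo aircraft limit of 250 g.
Class 8 quantity: 9.7 L.
That is within the Class 8 cargo aircraft limit of 10 L.
The segregation rule (Class 4.2 with Class 2.1) does not apply to Class 4.2 with Class 8.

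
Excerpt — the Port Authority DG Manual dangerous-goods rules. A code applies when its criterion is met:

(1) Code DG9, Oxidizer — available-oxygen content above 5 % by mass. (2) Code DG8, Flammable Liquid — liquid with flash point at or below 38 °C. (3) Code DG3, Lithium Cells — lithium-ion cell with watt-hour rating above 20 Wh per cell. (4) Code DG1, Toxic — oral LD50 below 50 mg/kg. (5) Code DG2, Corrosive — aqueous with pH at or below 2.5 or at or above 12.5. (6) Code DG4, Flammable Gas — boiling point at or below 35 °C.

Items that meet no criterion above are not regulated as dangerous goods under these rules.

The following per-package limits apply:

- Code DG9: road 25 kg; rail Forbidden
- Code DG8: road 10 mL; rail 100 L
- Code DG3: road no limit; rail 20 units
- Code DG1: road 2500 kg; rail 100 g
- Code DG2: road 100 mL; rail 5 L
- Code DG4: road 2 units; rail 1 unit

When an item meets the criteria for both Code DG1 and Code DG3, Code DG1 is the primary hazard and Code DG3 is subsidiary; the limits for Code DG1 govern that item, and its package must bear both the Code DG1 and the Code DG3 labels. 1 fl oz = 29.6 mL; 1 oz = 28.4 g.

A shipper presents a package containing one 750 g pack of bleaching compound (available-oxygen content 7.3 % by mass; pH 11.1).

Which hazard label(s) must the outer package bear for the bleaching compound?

Bleaching compound: available-oxygen content 7.3 % by mass > 5 % by mass → Code DG9 (Oxidizer).
Only the Code DG9 label is required.

Code DG9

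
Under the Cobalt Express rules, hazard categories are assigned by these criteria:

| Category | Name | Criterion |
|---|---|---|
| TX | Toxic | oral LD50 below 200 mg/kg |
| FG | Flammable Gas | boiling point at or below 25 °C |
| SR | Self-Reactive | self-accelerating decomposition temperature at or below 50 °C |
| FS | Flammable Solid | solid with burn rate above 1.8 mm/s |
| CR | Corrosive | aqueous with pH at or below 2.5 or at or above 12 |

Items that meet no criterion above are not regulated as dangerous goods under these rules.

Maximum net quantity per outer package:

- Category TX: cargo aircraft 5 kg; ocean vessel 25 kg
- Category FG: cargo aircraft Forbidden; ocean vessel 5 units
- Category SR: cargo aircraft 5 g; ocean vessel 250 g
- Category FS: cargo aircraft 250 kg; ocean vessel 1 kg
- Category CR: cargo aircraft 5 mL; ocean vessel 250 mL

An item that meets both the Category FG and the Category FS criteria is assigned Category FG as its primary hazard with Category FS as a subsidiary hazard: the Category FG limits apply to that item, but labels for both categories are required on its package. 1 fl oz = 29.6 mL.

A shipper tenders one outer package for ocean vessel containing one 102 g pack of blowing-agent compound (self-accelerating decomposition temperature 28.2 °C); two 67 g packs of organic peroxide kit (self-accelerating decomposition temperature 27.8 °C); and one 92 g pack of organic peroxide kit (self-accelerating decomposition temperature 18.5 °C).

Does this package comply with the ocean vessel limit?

With self-accelerating decomposition temperature 28.2 °C (≤ 50 °C), the blowing-agent compound falls in Category SR.
With self-accelerating decomposition temperature 27.8 °C (≤ 50 °C), the organic peroxide kit falls in Category SR.
Self-accelerating decomposition temperature 18.5 °C meets the Category SR criterion (Self-Reactive), so the organic peroxide kit is Category SR.
Total Category SR: 102 g + (two 67 g packs = 134 g) + 92 g = 328 g.
328 g exceeds the ocean vessel limit of 250 g for Category SR.

No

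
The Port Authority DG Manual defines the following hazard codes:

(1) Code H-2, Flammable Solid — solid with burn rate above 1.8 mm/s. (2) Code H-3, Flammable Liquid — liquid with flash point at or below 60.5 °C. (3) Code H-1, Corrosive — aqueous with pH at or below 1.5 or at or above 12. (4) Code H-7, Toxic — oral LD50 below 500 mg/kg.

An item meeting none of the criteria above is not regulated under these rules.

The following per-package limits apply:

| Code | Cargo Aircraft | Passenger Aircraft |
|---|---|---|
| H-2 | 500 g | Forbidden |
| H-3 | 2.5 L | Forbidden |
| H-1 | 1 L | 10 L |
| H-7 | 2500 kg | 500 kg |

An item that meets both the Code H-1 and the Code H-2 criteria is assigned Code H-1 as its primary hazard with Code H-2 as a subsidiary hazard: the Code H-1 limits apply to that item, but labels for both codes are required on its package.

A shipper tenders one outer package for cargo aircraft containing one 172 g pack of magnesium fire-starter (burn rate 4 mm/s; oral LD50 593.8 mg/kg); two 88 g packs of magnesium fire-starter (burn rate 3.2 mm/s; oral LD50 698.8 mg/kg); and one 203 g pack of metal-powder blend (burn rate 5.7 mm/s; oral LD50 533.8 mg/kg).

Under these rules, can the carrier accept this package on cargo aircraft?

The magnesium fire-starter has burn rate 4 mm/s, which is > 1.8 mm/s, so it is Code H-2 (Flammable Solid).
With burn rate 3.2 mm/s (> 1.8 mm/s), the magnesium fire-starter falls in Code H-2.
Metal-powder blend: burn rate 5.7 mm/s > 1.8 mm/s → Code H-2 (Flammable Solid).
Code H-2 net quantity: 172 g + (two 88 g packs = 176 g) + 203 g = 551 g.
551 g > 500 g (cargo aircraft limit, Code H-2) — over the limit.

No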